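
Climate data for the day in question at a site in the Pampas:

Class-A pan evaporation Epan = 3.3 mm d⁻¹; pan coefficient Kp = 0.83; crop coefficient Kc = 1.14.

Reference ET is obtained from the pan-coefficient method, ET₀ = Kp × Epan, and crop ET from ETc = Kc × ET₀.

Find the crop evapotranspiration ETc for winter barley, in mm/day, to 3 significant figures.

ET₀ = 0.83 × 3.3 = 2.7390 mm/d
ETc = Kc × ET₀ = 1.14 × 2.7390 = 3.1225 mm/d

3.12 mm/day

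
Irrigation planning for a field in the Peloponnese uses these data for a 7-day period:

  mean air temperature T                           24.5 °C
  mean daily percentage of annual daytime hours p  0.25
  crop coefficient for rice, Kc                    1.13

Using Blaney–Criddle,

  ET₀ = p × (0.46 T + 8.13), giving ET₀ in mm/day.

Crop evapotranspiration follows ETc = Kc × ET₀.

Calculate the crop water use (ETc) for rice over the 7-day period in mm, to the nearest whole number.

ET₀ = 0.25 × (0.46 × 24.5 + 8.13) = 0.25 × 19.400 = 4.8500 mm/d
ETc = Kc × ET₀ = 1.13 × 4.8500 = 5.4805 mm/d
Over 7 days: 5.4805 × 7 = 38.364 mm

38 mm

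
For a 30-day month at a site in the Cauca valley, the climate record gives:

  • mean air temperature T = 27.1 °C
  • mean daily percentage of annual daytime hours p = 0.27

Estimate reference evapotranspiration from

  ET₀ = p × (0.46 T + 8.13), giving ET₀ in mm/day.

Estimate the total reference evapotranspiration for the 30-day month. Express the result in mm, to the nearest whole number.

ET₀ = 0.27 × (0.46 × 27.1 + 8.13) = 0.27 × 20.596 = 5.5609 mm/d
Monthly total = 5.5609 × 30 = 166.827 mm

167 mm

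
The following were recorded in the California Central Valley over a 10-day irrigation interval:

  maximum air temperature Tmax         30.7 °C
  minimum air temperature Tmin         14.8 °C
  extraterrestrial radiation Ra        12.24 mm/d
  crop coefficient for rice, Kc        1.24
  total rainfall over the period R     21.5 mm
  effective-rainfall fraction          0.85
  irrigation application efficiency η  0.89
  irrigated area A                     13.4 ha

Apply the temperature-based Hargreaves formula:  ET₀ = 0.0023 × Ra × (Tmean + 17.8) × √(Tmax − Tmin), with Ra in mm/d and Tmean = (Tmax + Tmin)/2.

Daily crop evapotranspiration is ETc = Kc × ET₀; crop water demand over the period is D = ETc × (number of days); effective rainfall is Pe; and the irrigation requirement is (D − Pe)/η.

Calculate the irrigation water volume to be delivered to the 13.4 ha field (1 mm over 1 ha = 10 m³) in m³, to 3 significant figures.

Tmean = (30.7 + 14.8)/2 = 22.75 °C
ET₀ = 0.0023 × 12.24 × (22.75 + 17.8) × √15.9 = 0.0023 × 12.24 × 40.55 × 3.9875 = 4.5520 mm/d
ETc = Kc × ET₀ = 1.24 × 4.5520 = 5.6445 mm/d
Crop demand D = ETc × 10 d = 5.6445 × 10 = 56.445 mm
Pe = 0.85 × 21.5 = 18.275 mm
D − Pe = 56.445 − 18.275 = 38.170 mm
Gross irrigation = 38.170 / 0.89 = 42.888 mm
Volume = 42.888 mm × 13.4 ha × 10 = 5747.0 m³

5750 m³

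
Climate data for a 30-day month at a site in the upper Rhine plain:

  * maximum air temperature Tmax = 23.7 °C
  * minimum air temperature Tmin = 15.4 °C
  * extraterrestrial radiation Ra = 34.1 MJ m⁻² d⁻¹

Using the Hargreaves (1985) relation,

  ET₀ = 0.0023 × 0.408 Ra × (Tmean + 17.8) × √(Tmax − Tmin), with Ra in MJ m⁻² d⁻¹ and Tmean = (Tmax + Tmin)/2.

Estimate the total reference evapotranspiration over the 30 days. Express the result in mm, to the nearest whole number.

Tmean = (23.7 + 15.4)/2 = 19.55 °C
0.408 Ra = 0.408 × 34.1 = 13.9128 mm/d equivalent
ET₀ = 0.0023 × 13.9128 × (19.55 + 17.8) × √8.3 = 0.0023 × 13.9128 × 37.35 × 2.8810 = 3.4433 mm/d
Over 30 days: 3.4433 × 30 = 103.299 mm

103 mm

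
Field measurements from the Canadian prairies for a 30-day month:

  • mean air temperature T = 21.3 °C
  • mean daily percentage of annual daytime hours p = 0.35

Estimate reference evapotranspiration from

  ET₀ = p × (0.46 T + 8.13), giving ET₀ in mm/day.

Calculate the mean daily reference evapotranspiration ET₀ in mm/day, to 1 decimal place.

ET₀ = 0.35 × (0.46 × 21.3 + 8.13) = 0.35 × 17.928 = 6.2748 mm/d

6.3 mm/day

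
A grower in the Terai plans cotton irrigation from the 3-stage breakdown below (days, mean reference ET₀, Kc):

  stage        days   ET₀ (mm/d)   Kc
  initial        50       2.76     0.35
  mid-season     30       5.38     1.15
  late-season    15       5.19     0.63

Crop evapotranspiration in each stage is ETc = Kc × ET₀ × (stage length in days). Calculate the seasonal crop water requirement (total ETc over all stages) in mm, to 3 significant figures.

283 mm

initial: 0.35 × 2.76 × 50 = 48.30 mm
mid-season: 1.15 × 5.38 × 30 = 185.61 mm
late-season: 0.63 × 5.19 × 15 = 49.05 mm
Seasonal total = 282.96 mm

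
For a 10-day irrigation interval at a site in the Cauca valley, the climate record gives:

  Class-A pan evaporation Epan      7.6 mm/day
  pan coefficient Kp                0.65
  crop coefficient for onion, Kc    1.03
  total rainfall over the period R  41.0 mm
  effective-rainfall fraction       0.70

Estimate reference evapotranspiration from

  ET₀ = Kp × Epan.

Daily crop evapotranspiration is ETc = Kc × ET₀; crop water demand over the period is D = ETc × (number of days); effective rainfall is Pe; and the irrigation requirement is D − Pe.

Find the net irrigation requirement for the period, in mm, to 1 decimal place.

ET₀ = 0.65 × 7.6 = 4.9400 mm/d
ETc = Kc × ET₀ = 1.03 × 4.9400 = 5.0882 mm/d
Crop demand D = ETc × 10 d = 5.0882 × 10 = 50.882 mm
Pe = 0.70 × 41.0 = 28.700 mm
D − Pe = 50.882 − 28.700 = 22.182 mm

22.2 mm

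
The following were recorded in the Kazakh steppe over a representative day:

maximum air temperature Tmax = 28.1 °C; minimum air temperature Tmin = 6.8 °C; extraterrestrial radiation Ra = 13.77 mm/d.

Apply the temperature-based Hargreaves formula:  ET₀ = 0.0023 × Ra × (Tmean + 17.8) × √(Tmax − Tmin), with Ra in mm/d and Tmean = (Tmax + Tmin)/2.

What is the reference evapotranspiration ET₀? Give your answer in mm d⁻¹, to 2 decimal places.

5.15 mm d⁻¹

Tmean = (28.1 + 6.8)/2 = 17.45 °C
ET₀ = 0.0023 × 13.77 × (17.45 + 17.8) × √21.3 = 0.0023 × 13.77 × 35.25 × 4.6152 = 5.1524 mm/d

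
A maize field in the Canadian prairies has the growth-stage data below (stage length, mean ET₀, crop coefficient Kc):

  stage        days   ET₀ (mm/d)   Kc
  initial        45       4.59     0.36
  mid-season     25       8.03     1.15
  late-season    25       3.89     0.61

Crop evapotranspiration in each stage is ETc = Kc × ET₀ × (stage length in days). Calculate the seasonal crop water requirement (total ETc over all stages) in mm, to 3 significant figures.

365 mm

initial: 0.36 × 4.59 × 45 = 74.36 mm
mid-season: 1.15 × 8.03 × 25 = 230.86 mm
late-season: 0.61 × 3.89 × 25 = 59.32 mm
Seasonal total = 364.54 mm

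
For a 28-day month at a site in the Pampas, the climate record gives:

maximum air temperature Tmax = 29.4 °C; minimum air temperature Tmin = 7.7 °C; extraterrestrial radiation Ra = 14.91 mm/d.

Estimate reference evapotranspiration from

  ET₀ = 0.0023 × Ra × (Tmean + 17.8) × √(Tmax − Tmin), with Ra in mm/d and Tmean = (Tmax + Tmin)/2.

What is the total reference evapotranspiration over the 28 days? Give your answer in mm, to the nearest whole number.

163 mm

Tmean = (29.4 + 7.7)/2 = 18.55 °C
ET₀ = 0.0023 × 14.91 × (18.55 + 17.8) × √21.7 = 0.0023 × 14.91 × 36.35 × 4.6583 = 5.8068 mm/d
Over 28 days: 5.8068 × 28 = 162.590 mm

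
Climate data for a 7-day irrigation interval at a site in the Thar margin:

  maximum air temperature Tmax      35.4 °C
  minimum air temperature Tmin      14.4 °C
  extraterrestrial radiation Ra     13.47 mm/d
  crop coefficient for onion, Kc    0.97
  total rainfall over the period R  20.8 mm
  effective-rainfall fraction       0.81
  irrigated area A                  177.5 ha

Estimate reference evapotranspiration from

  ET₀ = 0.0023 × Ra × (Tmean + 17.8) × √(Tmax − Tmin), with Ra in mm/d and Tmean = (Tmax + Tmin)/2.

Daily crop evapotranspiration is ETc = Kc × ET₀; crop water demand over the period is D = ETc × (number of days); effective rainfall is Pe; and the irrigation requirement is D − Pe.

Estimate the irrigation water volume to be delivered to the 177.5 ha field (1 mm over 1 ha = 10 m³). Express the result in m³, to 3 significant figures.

Tmean = (35.4 + 14.4)/2 = 24.90 °C
ET₀ = 0.0023 × 13.47 × (24.90 + 17.8) × √21.0 = 0.0023 × 13.47 × 42.70 × 4.5826 = 6.0623 mm/d
ETc = Kc × ET₀ = 0.97 × 6.0623 = 5.8804 mm/d
Crop demand D = ETc × 7 d = 5.8804 × 7 = 41.163 mm
Pe = 0.81 × 20.8 = 16.848 mm
D − Pe = 41.163 − 16.848 = 24.315 mm
Volume = 24.315 mm × 177.5 ha × 10 = 43159.1 m³

43200 m³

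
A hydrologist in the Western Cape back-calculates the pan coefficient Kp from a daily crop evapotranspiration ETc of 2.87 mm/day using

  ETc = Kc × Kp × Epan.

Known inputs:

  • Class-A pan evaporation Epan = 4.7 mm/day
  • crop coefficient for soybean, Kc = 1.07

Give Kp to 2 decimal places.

ETc = Kc × Kp × Epan  ⇒  Kp = ETc / (Kc × Epan)
Kp = 2.87 / (1.07 × 4.7) = 2.87 / 5.029 = 0.5707

0.57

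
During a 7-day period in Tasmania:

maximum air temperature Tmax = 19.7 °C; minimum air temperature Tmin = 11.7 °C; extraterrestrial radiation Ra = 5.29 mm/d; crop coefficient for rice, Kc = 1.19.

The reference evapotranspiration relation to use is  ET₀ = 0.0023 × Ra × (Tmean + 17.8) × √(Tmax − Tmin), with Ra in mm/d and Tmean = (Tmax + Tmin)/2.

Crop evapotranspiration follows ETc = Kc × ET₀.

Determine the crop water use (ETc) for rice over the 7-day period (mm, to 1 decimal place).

Tmean = (19.7 + 11.7)/2 = 15.70 °C
ET₀ = 0.0023 × 5.29 × (15.70 + 17.8) × √8.0 = 0.0023 × 5.29 × 33.50 × 2.8284 = 1.1528 mm/d
ETc = Kc × ET₀ = 1.19 × 1.1528 = 1.3718 mm/d
Over 7 days: 1.3718 × 7 = 9.603 mm

9.6 mm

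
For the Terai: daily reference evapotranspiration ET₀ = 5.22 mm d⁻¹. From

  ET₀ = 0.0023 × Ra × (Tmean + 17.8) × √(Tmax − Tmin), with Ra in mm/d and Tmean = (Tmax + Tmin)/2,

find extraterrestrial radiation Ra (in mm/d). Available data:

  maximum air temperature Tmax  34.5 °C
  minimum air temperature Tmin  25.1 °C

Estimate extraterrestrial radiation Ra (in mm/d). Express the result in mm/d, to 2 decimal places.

Tmean = 29.80 °C; √ΔT = 3.0659
Ra = ET₀ / [0.0023 × (Tmean+17.8) × √ΔT] = 5.22 / (0.0023 × 47.60 × 3.0659) = 15.552 mm/d

15.55 mm/d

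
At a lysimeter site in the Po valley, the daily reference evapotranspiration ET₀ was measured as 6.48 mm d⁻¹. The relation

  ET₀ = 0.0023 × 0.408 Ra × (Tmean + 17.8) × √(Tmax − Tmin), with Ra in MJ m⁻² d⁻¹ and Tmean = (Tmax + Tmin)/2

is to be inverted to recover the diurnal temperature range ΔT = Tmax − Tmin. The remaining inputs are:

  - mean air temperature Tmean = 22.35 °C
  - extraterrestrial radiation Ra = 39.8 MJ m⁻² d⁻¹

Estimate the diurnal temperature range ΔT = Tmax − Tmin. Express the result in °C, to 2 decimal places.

18.67 °C

√ΔT = ET₀ / [0.0023 × 0.408 × Ra × (Tmean+17.8)] = 6.48 / (0.0023 × 16.2384 × 40.15) = 4.3213
ΔT = 4.3213² = 18.674 °C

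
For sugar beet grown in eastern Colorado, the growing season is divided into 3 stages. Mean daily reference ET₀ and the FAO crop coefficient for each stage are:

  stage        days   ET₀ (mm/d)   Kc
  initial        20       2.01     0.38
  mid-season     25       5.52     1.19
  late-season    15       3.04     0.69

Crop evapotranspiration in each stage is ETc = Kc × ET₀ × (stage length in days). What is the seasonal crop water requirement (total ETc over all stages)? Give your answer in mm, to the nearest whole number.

initial: 0.38 × 2.01 × 20 = 15.28 mm
mid-season: 1.19 × 5.52 × 25 = 164.22 mm
late-season: 0.69 × 3.04 × 15 = 31.46 mm
Seasonal total = 210.96 mm

211 mm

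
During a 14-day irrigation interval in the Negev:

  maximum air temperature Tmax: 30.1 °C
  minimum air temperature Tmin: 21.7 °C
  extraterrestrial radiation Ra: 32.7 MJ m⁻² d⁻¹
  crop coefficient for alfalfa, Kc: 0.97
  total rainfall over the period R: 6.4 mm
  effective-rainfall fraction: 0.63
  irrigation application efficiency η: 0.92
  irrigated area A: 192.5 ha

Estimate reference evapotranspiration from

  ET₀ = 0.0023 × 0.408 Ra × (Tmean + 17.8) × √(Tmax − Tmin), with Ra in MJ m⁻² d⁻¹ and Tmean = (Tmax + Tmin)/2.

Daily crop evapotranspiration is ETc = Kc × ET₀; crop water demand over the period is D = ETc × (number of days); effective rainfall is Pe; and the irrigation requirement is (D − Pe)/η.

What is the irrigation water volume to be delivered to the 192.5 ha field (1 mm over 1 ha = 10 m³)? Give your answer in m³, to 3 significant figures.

102000 m³

Tmean = (30.1 + 21.7)/2 = 25.90 °C
0.408 Ra = 0.408 × 32.7 = 13.3416 mm/d equivalent
ET₀ = 0.0023 × 13.3416 × (25.90 + 17.8) × √8.4 = 0.0023 × 13.3416 × 43.70 × 2.8983 = 3.8865 mm/d
ETc = Kc × ET₀ = 0.97 × 3.8865 = 3.7699 mm/d
Crop demand D = ETc × 14 d = 3.7699 × 14 = 52.779 mm
Pe = 0.63 × 6.4 = 4.032 mm
D − Pe = 52.779 − 4.032 = 48.747 mm
Gross irrigation = 48.747 / 0.92 = 52.986 mm
Volume = 52.986 mm × 192.5 ha × 10 = 101998.1 m³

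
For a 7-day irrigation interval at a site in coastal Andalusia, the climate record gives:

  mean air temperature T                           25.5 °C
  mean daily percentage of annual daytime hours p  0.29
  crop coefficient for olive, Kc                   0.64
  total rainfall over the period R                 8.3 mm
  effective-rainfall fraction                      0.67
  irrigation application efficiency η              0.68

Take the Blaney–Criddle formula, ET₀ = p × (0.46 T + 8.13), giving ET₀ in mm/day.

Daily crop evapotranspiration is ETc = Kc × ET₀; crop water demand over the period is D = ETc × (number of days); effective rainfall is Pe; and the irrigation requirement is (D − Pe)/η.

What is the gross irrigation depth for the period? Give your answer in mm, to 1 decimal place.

ET₀ = 0.29 × (0.46 × 25.5 + 8.13) = 0.29 × 19.860 = 5.7594 mm/d
ETc = Kc × ET₀ = 0.64 × 5.7594 = 3.6860 mm/d
Crop demand D = ETc × 7 d = 3.6860 × 7 = 25.802 mm
Pe = 0.67 × 8.3 = 5.561 mm
D − Pe = 25.802 − 5.561 = 20.241 mm
Gross irrigation = 20.241 / 0.68 = 29.766 mm

29.8 mm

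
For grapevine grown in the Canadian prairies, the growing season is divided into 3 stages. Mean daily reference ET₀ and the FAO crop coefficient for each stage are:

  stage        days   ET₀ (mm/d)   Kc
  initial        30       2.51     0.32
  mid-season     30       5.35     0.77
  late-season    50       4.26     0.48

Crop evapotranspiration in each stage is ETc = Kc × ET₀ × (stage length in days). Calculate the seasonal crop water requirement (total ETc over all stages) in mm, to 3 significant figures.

initial: 0.32 × 2.51 × 30 = 24.10 mm
mid-season: 0.77 × 5.35 × 30 = 123.59 mm
late-season: 0.48 × 4.26 × 50 = 102.24 mm
Seasonal total = 249.93 mm

250 mm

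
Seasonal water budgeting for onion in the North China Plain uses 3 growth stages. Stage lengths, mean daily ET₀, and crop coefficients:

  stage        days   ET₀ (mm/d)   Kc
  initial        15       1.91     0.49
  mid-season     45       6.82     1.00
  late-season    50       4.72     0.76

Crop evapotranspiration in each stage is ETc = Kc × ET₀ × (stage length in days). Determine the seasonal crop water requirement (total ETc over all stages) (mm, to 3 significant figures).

initial: 0.49 × 1.91 × 15 = 14.04 mm
mid-season: 1.00 × 6.82 × 45 = 306.90 mm
late-season: 0.76 × 4.72 × 50 = 179.36 mm
Seasonal total = 500.30 mm

500 mm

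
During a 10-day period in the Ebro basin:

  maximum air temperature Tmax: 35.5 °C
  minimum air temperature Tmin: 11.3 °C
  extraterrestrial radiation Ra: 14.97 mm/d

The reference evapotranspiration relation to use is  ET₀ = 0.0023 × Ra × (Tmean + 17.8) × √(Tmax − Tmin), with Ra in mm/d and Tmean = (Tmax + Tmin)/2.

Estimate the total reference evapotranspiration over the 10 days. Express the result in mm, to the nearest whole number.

Tmean = (35.5 + 11.3)/2 = 23.40 °C
ET₀ = 0.0023 × 14.97 × (23.40 + 17.8) × √24.2 = 0.0023 × 14.97 × 41.20 × 4.9193 = 6.9783 mm/d
Over 10 days: 6.9783 × 10 = 69.783 mm

70 mm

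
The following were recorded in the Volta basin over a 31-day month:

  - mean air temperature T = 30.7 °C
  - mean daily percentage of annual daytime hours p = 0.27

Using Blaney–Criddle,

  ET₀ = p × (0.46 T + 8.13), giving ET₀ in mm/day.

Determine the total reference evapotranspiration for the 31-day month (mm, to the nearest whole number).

ET₀ = 0.27 × (0.46 × 30.7 + 8.13) = 0.27 × 22.252 = 6.0080 mm/d
Monthly total = 6.0080 × 31 = 186.248 mm

186 mm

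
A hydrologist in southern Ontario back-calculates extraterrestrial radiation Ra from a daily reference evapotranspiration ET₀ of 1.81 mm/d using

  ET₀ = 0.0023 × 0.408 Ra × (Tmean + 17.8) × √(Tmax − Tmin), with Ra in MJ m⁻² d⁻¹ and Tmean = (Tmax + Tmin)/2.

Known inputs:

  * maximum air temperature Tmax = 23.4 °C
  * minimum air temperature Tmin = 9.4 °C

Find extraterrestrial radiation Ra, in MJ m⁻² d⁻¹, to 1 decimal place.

15.1 MJ m⁻² d⁻¹

Tmean = (23.4+9.4)/2 = 16.40 °C; ΔT = 14.0
Ra = ET₀ / [0.0023 × 0.408 × (Tmean+17.8) × √ΔT]
   = 1.81 / (0.0023 × 0.408 × 34.20 × 3.7417) = 15.073 MJ m⁻² d⁻¹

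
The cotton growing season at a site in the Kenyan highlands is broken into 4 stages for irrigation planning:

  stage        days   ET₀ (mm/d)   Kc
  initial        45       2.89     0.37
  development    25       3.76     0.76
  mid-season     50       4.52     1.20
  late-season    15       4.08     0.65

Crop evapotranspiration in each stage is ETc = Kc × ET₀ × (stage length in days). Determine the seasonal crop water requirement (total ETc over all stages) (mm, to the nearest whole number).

initial: 0.37 × 2.89 × 45 = 48.12 mm
development: 0.76 × 3.76 × 25 = 71.44 mm
mid-season: 1.20 × 4.52 × 50 = 271.20 mm
late-season: 0.65 × 4.08 × 15 = 39.78 mm
Seasonal total = 430.54 mm

431 mm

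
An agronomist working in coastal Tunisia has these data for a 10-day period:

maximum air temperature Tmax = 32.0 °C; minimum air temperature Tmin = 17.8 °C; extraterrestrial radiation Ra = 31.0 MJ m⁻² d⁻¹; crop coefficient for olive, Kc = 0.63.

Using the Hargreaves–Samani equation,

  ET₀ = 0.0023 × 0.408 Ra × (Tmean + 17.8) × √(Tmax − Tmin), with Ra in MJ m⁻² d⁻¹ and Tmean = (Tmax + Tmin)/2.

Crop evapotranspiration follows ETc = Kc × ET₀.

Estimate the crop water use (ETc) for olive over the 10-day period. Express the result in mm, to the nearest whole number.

29 mm

Tmean = (32.0 + 17.8)/2 = 24.90 °C
0.408 Ra = 0.408 × 31.0 = 12.6480 mm/d equivalent
ET₀ = 0.0023 × 12.6480 × (24.90 + 17.8) × √14.2 = 0.0023 × 12.6480 × 42.70 × 3.7683 = 4.6808 mm/d
ETc = Kc × ET₀ = 0.63 × 4.6808 = 2.9489 mm/d
Over 10 days: 2.9489 × 10 = 29.489 mm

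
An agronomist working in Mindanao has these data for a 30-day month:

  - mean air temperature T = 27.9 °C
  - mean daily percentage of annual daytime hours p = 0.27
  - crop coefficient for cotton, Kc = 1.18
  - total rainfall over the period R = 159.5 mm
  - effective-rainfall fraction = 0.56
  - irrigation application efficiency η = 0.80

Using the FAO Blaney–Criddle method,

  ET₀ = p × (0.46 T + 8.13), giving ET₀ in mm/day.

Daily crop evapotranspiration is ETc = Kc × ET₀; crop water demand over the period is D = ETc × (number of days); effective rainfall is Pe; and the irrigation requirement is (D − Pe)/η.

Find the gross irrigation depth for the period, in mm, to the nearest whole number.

ET₀ = 0.27 × (0.46 × 27.9 + 8.13) = 0.27 × 20.964 = 5.6603 mm/d
ETc = Kc × ET₀ = 1.18 × 5.6603 = 6.6792 mm/d
Crop demand D = ETc × 30 d = 6.6792 × 30 = 200.376 mm
Pe = 0.56 × 159.5 = 89.320 mm
D − Pe = 200.376 − 89.320 = 111.056 mm
Gross irrigation = 111.056 / 0.80 = 138.820 mm

139 mm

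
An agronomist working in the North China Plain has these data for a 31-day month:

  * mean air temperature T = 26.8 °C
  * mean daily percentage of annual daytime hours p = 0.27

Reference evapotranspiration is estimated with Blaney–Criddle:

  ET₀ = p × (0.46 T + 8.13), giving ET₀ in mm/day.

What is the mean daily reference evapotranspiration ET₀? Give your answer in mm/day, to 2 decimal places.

ET₀ = 0.27 × (0.46 × 26.8 + 8.13) = 0.27 × 20.458 = 5.5237 mm/d

5.52 mm/day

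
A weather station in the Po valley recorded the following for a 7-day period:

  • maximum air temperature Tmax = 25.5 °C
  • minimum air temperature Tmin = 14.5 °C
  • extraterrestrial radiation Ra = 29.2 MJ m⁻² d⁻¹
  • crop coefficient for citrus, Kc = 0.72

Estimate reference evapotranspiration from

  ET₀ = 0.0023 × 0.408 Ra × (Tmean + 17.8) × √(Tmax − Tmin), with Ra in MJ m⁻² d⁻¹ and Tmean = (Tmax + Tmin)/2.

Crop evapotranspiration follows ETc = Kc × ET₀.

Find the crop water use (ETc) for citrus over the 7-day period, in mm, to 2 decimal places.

17.31 mm

Tmean = (25.5 + 14.5)/2 = 20.00 °C
0.408 Ra = 0.408 × 29.2 = 11.9136 mm/d equivalent
ET₀ = 0.0023 × 11.9136 × (20.00 + 17.8) × √11.0 = 0.0023 × 11.9136 × 37.80 × 3.3166 = 3.4352 mm/d
ETc = Kc × ET₀ = 0.72 × 3.4352 = 2.4733 mm/d
Over 7 days: 2.4733 × 7 = 17.313 mm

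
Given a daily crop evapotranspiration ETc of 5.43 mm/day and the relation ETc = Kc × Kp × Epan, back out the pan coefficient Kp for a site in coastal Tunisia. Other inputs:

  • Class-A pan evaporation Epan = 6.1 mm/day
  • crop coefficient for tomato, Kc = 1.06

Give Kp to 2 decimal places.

0.84

ETc = Kc × Kp × Epan  ⇒  Kp = ETc / (Kc × Epan)
Kp = 5.43 / (1.06 × 6.1) = 5.43 / 6.466 = 0.8398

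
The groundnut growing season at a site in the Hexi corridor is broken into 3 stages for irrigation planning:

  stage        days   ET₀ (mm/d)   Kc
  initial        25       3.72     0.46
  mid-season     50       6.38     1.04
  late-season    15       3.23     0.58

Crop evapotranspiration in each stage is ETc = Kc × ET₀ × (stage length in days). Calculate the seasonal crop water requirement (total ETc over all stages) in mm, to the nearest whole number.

initial: 0.46 × 3.72 × 25 = 42.78 mm
mid-season: 1.04 × 6.38 × 50 = 331.76 mm
late-season: 0.58 × 3.23 × 15 = 28.10 mm
Seasonal total = 402.64 mm

403 mm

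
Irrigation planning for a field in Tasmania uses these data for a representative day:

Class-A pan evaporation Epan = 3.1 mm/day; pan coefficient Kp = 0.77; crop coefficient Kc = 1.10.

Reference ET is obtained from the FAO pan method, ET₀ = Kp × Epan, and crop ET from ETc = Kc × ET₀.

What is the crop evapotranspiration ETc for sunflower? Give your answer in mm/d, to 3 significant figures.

ET₀ = 0.77 × 3.1 = 2.3870 mm/d
ETc = Kc × ET₀ = 1.10 × 2.3870 = 2.6257 mm/d

2.63 mm/d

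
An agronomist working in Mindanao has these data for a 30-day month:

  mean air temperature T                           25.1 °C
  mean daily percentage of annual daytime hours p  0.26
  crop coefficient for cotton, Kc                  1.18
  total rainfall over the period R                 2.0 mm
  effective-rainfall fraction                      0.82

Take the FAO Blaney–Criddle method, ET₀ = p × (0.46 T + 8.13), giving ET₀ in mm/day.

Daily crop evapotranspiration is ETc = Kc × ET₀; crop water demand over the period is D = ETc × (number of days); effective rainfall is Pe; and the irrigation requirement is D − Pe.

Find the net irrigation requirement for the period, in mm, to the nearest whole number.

179 mm

ET₀ = 0.26 × (0.46 × 25.1 + 8.13) = 0.26 × 19.676 = 5.1158 mm/d
ETc = Kc × ET₀ = 1.18 × 5.1158 = 6.0366 mm/d
Crop demand D = ETc × 30 d = 6.0366 × 30 = 181.098 mm
Pe = 0.82 × 2.0 = 1.640 mm
D − Pe = 181.098 − 1.640 = 179.458 mm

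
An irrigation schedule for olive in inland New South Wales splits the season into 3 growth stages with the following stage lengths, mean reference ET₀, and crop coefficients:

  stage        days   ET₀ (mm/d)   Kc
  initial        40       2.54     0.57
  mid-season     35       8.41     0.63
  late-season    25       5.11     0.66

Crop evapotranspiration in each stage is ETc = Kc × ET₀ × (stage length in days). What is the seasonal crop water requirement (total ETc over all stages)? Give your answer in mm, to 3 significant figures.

328 mm

initial: 0.57 × 2.54 × 40 = 57.91 mm
mid-season: 0.63 × 8.41 × 35 = 185.44 mm
late-season: 0.66 × 5.11 × 25 = 84.32 mm
Seasonal total = 327.67 mm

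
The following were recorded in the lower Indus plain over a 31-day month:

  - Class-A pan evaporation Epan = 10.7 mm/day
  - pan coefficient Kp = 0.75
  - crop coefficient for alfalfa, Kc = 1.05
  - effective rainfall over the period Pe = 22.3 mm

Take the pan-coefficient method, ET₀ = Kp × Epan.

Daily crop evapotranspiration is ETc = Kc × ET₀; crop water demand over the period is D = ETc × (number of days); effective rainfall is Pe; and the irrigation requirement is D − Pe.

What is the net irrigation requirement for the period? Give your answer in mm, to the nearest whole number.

239 mm

ET₀ = 0.75 × 10.7 = 8.0250 mm/d
ETc = Kc × ET₀ = 1.05 × 8.0250 = 8.4263 mm/d
Crop demand D = ETc × 31 d = 8.4263 × 31 = 261.215 mm
D − Pe = 261.215 − 22.3 = 238.915 mm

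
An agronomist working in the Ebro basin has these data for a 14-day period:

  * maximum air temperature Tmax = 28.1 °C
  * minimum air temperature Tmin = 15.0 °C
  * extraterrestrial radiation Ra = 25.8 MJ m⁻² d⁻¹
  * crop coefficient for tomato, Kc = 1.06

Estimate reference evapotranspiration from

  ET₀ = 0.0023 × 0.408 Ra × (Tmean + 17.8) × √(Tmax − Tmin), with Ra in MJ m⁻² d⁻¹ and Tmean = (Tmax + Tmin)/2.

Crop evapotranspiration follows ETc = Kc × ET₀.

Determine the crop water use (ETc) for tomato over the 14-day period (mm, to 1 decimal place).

51.2 mm

Tmean = (28.1 + 15.0)/2 = 21.55 °C
0.408 Ra = 0.408 × 25.8 = 10.5264 mm/d equivalent
ET₀ = 0.0023 × 10.5264 × (21.55 + 17.8) × √13.1 = 0.0023 × 10.5264 × 39.35 × 3.6194 = 3.4482 mm/d
ETc = Kc × ET₀ = 1.06 × 3.4482 = 3.6551 mm/d
Over 14 days: 3.6551 × 14 = 51.171 mm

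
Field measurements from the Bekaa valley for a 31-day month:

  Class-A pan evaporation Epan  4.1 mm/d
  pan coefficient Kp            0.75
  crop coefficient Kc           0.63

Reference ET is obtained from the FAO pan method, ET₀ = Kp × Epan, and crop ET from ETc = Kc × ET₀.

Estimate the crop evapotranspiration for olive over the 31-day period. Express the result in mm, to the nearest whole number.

60 mm

ET₀ = 0.75 × 4.1 = 3.0750 mm/d
ETc = Kc × ET₀ = 0.63 × 3.0750 = 1.9373 mm/d
Over 31 days: 1.9373 × 31 = 60.056 mm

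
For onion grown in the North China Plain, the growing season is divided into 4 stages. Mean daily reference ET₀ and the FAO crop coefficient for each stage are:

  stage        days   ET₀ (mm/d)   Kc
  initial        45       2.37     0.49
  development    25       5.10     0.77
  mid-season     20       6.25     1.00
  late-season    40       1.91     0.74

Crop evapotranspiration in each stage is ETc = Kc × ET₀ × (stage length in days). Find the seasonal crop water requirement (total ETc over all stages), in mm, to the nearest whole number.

initial: 0.49 × 2.37 × 45 = 52.26 mm
development: 0.77 × 5.10 × 25 = 98.18 mm
mid-season: 1.00 × 6.25 × 20 = 125.00 mm
late-season: 0.74 × 1.91 × 40 = 56.54 mm
Seasonal total = 331.98 mm

332 mm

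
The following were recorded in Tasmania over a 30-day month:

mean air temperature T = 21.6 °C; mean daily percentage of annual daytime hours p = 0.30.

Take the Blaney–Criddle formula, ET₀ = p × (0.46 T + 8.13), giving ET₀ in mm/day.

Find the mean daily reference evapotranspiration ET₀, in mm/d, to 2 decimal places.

ET₀ = 0.30 × (0.46 × 21.6 + 8.13) = 0.30 × 18.066 = 5.4198 mm/d

5.42 mm/d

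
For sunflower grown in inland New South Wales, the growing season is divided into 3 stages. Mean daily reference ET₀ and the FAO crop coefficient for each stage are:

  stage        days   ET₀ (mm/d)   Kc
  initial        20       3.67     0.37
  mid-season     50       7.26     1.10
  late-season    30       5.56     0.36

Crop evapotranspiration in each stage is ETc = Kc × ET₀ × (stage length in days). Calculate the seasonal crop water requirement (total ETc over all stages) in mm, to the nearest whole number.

initial: 0.37 × 3.67 × 20 = 27.16 mm
mid-season: 1.10 × 7.26 × 50 = 399.30 mm
late-season: 0.36 × 5.56 × 30 = 60.05 mm
Seasonal total = 486.51 mm

487 mm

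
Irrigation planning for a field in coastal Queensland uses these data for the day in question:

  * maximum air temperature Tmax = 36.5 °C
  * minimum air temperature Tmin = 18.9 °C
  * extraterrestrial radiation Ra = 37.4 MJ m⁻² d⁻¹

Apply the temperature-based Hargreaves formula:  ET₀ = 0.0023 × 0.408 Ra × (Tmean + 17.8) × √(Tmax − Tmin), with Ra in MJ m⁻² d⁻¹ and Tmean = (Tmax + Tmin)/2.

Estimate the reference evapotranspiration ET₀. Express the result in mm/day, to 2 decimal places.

6.70 mm/day

Tmean = (36.5 + 18.9)/2 = 27.70 °C
0.408 Ra = 0.408 × 37.4 = 15.2592 mm/d equivalent
ET₀ = 0.0023 × 15.2592 × (27.70 + 17.8) × √17.6 = 0.0023 × 15.2592 × 45.50 × 4.1952 = 6.6992 mm/d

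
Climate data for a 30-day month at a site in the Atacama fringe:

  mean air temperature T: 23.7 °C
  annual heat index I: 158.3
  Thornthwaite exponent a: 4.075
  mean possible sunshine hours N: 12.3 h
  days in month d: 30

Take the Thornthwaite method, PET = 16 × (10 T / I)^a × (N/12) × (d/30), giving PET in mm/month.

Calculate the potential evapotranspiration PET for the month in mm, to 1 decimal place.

84.9 mm

10T/I = 10 × 23.7 / 158.3 = 1.4972
(10T/I)^a = 1.4972^4.075 = 5.1792
Uncorrected PET = 16 × 5.1792 = 82.867 mm
Correction = (N/12)(d/30) = (12.3/12)(30/30) = 1.0250
PET = 82.867 × 1.0250 = 84.939 mm/month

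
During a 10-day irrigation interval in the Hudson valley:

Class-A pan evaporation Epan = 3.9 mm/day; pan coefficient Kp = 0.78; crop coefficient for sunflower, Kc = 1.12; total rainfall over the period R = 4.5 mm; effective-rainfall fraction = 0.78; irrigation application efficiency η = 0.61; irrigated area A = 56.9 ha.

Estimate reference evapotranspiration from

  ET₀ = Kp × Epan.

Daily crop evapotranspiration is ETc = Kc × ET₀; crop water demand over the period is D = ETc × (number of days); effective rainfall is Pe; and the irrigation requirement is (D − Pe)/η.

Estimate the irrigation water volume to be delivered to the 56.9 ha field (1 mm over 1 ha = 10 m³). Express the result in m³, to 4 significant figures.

28510 m³

ET₀ = 0.78 × 3.9 = 3.0420 mm/d
ETc = Kc × ET₀ = 1.12 × 3.0420 = 3.4070 mm/d
Crop demand D = ETc × 10 d = 3.4070 × 10 = 34.070 mm
Pe = 0.78 × 4.5 = 3.510 mm
D − Pe = 34.070 − 3.510 = 30.560 mm
Gross irrigation = 30.560 / 0.61 = 50.098 mm
Volume = 50.098 mm × 56.9 ha × 10 = 28505.8 m³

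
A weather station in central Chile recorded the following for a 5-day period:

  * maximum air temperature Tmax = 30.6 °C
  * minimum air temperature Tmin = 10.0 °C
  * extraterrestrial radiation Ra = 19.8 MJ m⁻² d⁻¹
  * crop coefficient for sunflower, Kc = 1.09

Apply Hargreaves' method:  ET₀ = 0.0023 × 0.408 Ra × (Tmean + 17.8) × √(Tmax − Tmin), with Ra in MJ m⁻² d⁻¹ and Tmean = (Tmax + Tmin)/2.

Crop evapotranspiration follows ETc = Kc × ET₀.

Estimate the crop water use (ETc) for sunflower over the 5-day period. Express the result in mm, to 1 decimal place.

Tmean = (30.6 + 10.0)/2 = 20.30 °C
0.408 Ra = 0.408 × 19.8 = 8.0784 mm/d equivalent
ET₀ = 0.0023 × 8.0784 × (20.30 + 17.8) × √20.6 = 0.0023 × 8.0784 × 38.10 × 4.5387 = 3.2130 mm/d
ETc = Kc × ET₀ = 1.09 × 3.2130 = 3.5022 mm/d
Over 5 days: 3.5022 × 5 = 17.511 mm

17.5 mm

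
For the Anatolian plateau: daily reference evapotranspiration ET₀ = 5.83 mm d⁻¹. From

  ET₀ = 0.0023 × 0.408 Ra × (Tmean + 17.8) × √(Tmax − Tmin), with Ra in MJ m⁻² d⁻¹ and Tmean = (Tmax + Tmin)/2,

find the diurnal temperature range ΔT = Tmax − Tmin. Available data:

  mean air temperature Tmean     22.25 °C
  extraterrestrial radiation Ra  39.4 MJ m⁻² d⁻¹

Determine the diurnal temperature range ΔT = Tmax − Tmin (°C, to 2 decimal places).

√ΔT = ET₀ / [0.0023 × 0.408 × Ra × (Tmean+17.8)] = 5.83 / (0.0023 × 16.0752 × 40.05) = 3.9371
ΔT = 3.9371² = 15.501 °C

15.50 °C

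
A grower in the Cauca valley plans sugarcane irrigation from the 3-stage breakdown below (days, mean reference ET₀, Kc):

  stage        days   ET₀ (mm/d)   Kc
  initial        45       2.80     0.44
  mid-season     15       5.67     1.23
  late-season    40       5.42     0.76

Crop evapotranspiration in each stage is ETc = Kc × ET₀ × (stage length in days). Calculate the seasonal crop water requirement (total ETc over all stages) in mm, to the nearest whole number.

325 mm

initial: 0.44 × 2.80 × 45 = 55.44 mm
mid-season: 1.23 × 5.67 × 15 = 104.61 mm
late-season: 0.76 × 5.42 × 40 = 164.77 mm
Seasonal total = 324.82 mm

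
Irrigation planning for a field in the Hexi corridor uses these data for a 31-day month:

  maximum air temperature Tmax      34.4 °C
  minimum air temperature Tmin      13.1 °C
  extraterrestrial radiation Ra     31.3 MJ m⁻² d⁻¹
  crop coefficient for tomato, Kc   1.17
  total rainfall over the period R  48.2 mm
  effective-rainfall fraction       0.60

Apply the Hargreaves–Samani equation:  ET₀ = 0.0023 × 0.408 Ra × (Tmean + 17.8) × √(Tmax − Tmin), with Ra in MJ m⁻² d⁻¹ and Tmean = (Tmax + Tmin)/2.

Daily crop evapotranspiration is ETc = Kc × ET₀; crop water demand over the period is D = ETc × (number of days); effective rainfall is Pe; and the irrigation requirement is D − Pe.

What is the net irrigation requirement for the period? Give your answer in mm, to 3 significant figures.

175 mm

Tmean = (34.4 + 13.1)/2 = 23.75 °C
0.408 Ra = 0.408 × 31.3 = 12.7704 mm/d equivalent
ET₀ = 0.0023 × 12.7704 × (23.75 + 17.8) × √21.3 = 0.0023 × 12.7704 × 41.55 × 4.6152 = 5.6324 mm/d
ETc = Kc × ET₀ = 1.17 × 5.6324 = 6.5899 mm/d
Crop demand D = ETc × 31 d = 6.5899 × 31 = 204.287 mm
Pe = 0.60 × 48.2 = 28.920 mm
D − Pe = 204.287 − 28.920 = 175.367 mm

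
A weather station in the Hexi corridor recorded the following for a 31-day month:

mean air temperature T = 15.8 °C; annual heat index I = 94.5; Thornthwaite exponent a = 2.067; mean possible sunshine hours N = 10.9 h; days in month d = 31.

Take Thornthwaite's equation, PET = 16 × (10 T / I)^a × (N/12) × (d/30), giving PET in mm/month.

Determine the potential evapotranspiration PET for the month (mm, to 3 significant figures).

10T/I = 10 × 15.8 / 94.5 = 1.6720
(10T/I)^a = 1.6720^2.067 = 2.8935
Uncorrected PET = 16 × 2.8935 = 46.296 mm
Correction = (N/12)(d/30) = (10.9/12)(31/30) = 0.9386
PET = 46.296 × 0.9386 = 43.453 mm/month

43.5 mm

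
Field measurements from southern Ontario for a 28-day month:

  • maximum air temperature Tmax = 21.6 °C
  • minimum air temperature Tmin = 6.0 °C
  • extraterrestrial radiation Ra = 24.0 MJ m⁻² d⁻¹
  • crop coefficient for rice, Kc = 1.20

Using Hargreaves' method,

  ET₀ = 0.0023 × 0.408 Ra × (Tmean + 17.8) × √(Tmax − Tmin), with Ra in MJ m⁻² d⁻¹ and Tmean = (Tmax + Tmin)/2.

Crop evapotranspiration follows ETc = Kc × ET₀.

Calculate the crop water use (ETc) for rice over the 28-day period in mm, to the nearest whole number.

Tmean = (21.6 + 6.0)/2 = 13.80 °C
0.408 Ra = 0.408 × 24.0 = 9.7920 mm/d equivalent
ET₀ = 0.0023 × 9.7920 × (13.80 + 17.8) × √15.6 = 0.0023 × 9.7920 × 31.60 × 3.9497 = 2.8109 mm/d
ETc = Kc × ET₀ = 1.20 × 2.8109 = 3.3731 mm/d
Over 28 days: 3.3731 × 28 = 94.447 mm

94 mm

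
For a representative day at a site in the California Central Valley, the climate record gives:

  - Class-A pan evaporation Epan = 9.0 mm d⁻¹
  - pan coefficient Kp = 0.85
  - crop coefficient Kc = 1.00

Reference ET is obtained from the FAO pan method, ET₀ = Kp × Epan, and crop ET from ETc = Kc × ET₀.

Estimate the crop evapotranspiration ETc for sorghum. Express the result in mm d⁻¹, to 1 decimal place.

7.7 mm d⁻¹

ET₀ = 0.85 × 9.0 = 7.6500 mm/d
ETc = Kc × ET₀ = 1.00 × 7.6500 = 7.6500 mm/d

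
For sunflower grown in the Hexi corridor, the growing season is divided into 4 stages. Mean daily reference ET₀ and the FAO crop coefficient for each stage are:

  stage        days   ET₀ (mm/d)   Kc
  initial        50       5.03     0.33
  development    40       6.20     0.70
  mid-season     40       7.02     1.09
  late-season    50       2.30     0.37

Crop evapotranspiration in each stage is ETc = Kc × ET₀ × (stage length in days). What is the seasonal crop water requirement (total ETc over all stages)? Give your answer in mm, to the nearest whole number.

initial: 0.33 × 5.03 × 50 = 83.00 mm
development: 0.70 × 6.20 × 40 = 173.60 mm
mid-season: 1.09 × 7.02 × 40 = 306.07 mm
late-season: 0.37 × 2.30 × 50 = 42.55 mm
Seasonal total = 605.22 mm

605 mm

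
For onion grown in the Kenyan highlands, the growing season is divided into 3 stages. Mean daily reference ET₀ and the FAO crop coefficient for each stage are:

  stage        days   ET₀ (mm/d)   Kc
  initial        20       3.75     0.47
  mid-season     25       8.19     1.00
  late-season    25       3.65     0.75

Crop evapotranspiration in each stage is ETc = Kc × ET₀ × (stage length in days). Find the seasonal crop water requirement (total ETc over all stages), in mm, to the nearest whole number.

initial: 0.47 × 3.75 × 20 = 35.25 mm
mid-season: 1.00 × 8.19 × 25 = 204.75 mm
late-season: 0.75 × 3.65 × 25 = 68.44 mm
Seasonal total = 308.44 mm

308 mm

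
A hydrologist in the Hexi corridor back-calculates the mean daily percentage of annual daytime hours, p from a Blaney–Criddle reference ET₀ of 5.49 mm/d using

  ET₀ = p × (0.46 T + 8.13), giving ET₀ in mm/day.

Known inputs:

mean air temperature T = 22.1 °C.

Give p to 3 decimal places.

0.300

p = ET₀ / (0.46 T + 8.13) = 5.49 / (0.46 × 22.1 + 8.13) = 5.49 / 18.296 = 0.3001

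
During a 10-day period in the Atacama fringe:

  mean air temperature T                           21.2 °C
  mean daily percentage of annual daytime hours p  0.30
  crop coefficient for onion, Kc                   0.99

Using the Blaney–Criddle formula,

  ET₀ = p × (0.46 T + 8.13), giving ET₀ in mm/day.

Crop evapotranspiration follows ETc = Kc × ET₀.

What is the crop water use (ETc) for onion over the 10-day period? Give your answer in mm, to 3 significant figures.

ET₀ = 0.30 × (0.46 × 21.2 + 8.13) = 0.30 × 17.882 = 5.3646 mm/d
ETc = Kc × ET₀ = 0.99 × 5.3646 = 5.3110 mm/d
Over 10 days: 5.3110 × 10 = 53.110 mm

53.1 mm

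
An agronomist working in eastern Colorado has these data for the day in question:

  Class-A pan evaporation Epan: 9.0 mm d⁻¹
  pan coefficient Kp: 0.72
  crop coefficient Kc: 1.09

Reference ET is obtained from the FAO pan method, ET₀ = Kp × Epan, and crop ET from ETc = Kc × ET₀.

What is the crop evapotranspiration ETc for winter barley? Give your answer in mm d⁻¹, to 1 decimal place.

ET₀ = 0.72 × 9.0 = 6.4800 mm/d
ETc = Kc × ET₀ = 1.09 × 6.4800 = 7.0632 mm/d

7.1 mm d⁻¹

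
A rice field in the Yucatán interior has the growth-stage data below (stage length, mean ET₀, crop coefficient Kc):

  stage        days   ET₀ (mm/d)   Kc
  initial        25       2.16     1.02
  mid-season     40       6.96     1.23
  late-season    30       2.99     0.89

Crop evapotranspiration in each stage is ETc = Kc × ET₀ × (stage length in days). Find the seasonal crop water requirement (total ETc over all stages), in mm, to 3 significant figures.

initial: 1.02 × 2.16 × 25 = 55.08 mm
mid-season: 1.23 × 6.96 × 40 = 342.43 mm
late-season: 0.89 × 2.99 × 30 = 79.83 mm
Seasonal total = 477.34 mm

477 mm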